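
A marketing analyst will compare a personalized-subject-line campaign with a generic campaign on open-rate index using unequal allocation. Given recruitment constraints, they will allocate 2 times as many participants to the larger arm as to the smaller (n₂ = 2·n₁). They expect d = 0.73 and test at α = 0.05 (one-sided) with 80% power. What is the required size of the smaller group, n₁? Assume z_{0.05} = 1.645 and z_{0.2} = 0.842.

With allocation ratio k = n₂/n₁ = 2, Var(x̄₁−x̄₂) = σ²(1/n₁ + 1/(k·n₁)) = σ²·(k+1)/(k·n₁).
So n₁ = (1 + 1/k)·((z_{α} + z_β)/d)² = 1.500 × (2.487/0.73)².
n₁ = 1.500 × 11.61 = 17.4.
Round up: n₁ = 18, giving n₂ = 2 × 18 = 36.

n₁ = 18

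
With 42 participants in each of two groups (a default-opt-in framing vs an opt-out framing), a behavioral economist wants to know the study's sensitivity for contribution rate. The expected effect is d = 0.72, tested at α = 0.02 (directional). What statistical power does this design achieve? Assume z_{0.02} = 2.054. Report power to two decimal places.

For two equal groups, power = Φ(d·√(n/2) − z_{α}).
d·√(n/2) = 0.72 × √(42/2) = 0.72 × 4.583 = 3.299.
z_β = 3.299 − 2.054 = 1.245.
Power = Φ(1.245) = 0.894.

power ≈ 0.89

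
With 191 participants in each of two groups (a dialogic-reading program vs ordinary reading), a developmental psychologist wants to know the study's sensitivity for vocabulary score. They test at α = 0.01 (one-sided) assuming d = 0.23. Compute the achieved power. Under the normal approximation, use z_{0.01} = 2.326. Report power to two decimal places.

For two equal groups, power = Φ(d·√(n/2) − z_{α}).
d·√(n/2) = 0.23 × √(191/2) = 0.23 × 9.772 = 2.248.
z_β = 2.248 − 2.326 = -0.078.
Power = Φ(-0.078) = 0.469.

power ≈ 0.47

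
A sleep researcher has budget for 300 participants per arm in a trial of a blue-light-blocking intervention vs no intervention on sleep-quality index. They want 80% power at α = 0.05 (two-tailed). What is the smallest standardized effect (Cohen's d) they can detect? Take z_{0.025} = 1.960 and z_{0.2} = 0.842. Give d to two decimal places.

For two independent groups of n = 300 each: d_min = (z_{α/2} + z_β)·√(2/n).
z-sum = 1.960 + 0.842 = 2.802.
d_min = 2.802 × √(2/300) = 2.802 × 0.0816 = 0.229.

d_min ≈ 0.23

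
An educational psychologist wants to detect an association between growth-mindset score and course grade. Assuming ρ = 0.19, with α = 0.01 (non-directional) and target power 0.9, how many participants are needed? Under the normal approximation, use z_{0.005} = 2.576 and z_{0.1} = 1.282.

Fisher's z: C = ½·ln((1+r)/(1−r)) = ½·ln(1.4691) = 0.1923.
n = ((z_{α/2} + z_β)/C)² + 3.
(2.576 + 1.282) / 0.1923 = 3.858 / 0.1923 = 20.062.
n = 20.062² + 3 = 402.50 + 3 = 405.5.
Round up.

n = 406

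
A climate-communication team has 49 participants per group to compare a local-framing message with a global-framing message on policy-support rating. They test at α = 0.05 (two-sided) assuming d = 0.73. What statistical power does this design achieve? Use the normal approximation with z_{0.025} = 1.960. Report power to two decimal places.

power ≈ 0.95

For two equal groups, power = Φ(d·√(n/2) − z_{α/2}).
d·√(n/2) = 0.73 × √(49/2) = 0.73 × 4.950 = 3.613.
z_β = 3.613 − 1.960 = 1.653.
Power = Φ(1.653) = 0.951.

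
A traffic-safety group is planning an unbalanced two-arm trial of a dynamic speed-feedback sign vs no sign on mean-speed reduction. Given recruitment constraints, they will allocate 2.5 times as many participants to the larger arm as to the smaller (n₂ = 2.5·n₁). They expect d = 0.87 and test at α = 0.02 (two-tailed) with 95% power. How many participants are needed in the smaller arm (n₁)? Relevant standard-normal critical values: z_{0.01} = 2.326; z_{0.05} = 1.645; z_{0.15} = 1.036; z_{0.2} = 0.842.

n₁ = 30

With allocation ratio k = n₂/n₁ = 2.5, Var(x̄₁−x̄₂) = σ²(1/n₁ + 1/(k·n₁)) = σ²·(k+1)/(k·n₁).
So n₁ = (1 + 1/k)·((z_{α/2} + z_β)/d)² = 1.400 × (3.971/0.87)².
n₁ = 1.400 × 20.83 = 29.2.
Round up: n₁ = 30, giving n₂ = 2.5 × 30 = 75.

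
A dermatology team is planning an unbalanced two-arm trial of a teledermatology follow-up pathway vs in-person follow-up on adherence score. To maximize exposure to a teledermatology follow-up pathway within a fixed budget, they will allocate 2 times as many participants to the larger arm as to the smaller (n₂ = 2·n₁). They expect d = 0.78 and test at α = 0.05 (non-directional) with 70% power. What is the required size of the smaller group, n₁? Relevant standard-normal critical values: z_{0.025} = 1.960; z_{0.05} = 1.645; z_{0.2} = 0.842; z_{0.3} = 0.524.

With allocation ratio k = n₂/n₁ = 2, Var(x̄₁−x̄₂) = σ²(1/n₁ + 1/(k·n₁)) = σ²·(k+1)/(k·n₁).
So n₁ = (1 + 1/k)·((z_{α/2} + z_β)/d)² = 1.500 × (2.484/0.78)².
n₁ = 1.500 × 10.14 = 15.2.
Round up: n₁ = 16, giving n₂ = 2 × 16 = 32.

n₁ = 16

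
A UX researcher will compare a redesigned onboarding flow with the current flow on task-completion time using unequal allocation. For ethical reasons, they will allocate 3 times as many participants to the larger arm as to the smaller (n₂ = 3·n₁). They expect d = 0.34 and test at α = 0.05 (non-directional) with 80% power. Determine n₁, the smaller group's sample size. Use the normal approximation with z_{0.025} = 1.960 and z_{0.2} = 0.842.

n₁ = 91

With allocation ratio k = n₂/n₁ = 3, Var(x̄₁−x̄₂) = σ²(1/n₁ + 1/(k·n₁)) = σ²·(k+1)/(k·n₁).
So n₁ = (1 + 1/k)·((z_{α/2} + z_β)/d)² = 1.333 × (2.802/0.34)².
n₁ = 1.333 × 67.92 = 90.6.
Round up: n₁ = 91, giving n₂ = 3 × 91 = 273.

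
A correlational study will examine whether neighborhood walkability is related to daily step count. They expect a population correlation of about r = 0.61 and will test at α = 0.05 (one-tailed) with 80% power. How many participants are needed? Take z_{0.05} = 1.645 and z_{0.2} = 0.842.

Fisher's z: C = ½·ln((1+r)/(1−r)) = ½·ln(4.1282) = 0.7089.
n = ((z_{α} + z_β)/C)² + 3.
(1.645 + 0.842) / 0.7089 = 2.487 / 0.7089 = 3.508.
n = 3.508² + 3 = 12.31 + 3 = 15.3.
Round up.

n = 16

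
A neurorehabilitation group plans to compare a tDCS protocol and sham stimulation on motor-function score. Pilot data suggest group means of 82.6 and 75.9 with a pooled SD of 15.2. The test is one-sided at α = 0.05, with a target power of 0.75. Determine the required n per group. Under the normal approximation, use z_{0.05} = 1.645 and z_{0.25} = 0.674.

n = 56 per group

Cohen's d = |M₁ − M₂| / SD_pooled = |82.6 − 75.9| / 15.2 = 6.7 / 15.2 = 0.441.
For two independent groups with equal n: n = 2·((z_{α} + z_β) / d)².
z_{α} + z_β = 1.645 + 0.674 = 2.319.
n = 2 × (2.319 / 0.441)² = 2 × 5.259² = 2 × 27.65 = 55.3.
Round up to the next whole participant.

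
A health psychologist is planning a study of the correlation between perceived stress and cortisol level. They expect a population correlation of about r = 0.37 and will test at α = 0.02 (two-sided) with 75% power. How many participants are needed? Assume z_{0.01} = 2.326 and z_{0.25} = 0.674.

Fisher's z: C = ½·ln((1+r)/(1−r)) = ½·ln(2.1746) = 0.3884.
n = ((z_{α/2} + z_β)/C)² + 3.
(2.326 + 0.674) / 0.3884 = 3.000 / 0.3884 = 7.724.
n = 7.724² + 3 = 59.66 + 3 = 62.7.
Round up.

n = 63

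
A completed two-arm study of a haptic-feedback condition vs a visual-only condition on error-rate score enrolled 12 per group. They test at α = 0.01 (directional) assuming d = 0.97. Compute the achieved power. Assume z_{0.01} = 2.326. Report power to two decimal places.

power ≈ 0.52

For two equal groups, power = Φ(d·√(n/2) − z_{α}).
d·√(n/2) = 0.97 × √(12/2) = 0.97 × 2.449 = 2.376.
z_β = 2.376 − 2.326 = 0.050.
Power = Φ(0.050) = 0.520.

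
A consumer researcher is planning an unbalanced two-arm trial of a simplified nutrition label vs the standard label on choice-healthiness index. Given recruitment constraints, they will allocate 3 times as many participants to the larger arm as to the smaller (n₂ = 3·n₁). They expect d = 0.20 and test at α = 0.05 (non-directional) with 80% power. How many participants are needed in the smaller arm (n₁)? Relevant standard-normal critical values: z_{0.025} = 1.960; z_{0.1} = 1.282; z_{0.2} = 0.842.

With allocation ratio k = n₂/n₁ = 3, Var(x̄₁−x̄₂) = σ²(1/n₁ + 1/(k·n₁)) = σ²·(k+1)/(k·n₁).
So n₁ = (1 + 1/k)·((z_{α/2} + z_β)/d)² = 1.333 × (2.802/0.20)².
n₁ = 1.333 × 196.28 = 261.7.
Round up: n₁ = 262, giving n₂ = 3 × 262 = 786.

n₁ = 262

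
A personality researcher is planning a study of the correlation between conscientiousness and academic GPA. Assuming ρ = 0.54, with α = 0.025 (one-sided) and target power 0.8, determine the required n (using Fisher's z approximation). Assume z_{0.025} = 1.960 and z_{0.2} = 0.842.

n = 25

Fisher's z: C = ½·ln((1+r)/(1−r)) = ½·ln(3.3478) = 0.6042.
n = ((z_{α} + z_β)/C)² + 3.
(1.960 + 0.842) / 0.6042 = 2.802 / 0.6042 = 4.638.
n = 4.638² + 3 = 21.51 + 3 = 24.5.
Round up.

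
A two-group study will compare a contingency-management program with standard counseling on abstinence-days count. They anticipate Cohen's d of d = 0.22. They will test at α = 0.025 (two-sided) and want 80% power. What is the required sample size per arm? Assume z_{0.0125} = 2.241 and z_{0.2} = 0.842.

For two independent groups with equal n: n = 2·((z_{α/2} + z_β) / d)².
z_{α/2} + z_β = 2.241 + 0.842 = 3.083.
n = 2 × (3.083 / 0.22)² = 2 × 14.014² = 2 × 196.38 = 392.8.
Round up to the next whole participant.

n = 393 per group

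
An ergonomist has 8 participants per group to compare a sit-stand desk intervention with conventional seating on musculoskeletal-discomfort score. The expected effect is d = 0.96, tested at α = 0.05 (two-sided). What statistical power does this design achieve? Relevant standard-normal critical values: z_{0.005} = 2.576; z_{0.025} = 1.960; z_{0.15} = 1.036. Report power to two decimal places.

For two equal groups, power = Φ(d·√(n/2) − z_{α/2}).
d·√(n/2) = 0.96 × √(8/2) = 0.96 × 2.000 = 1.920.
z_β = 1.920 − 1.960 = -0.040.
Power = Φ(-0.040) = 0.484.

power ≈ 0.48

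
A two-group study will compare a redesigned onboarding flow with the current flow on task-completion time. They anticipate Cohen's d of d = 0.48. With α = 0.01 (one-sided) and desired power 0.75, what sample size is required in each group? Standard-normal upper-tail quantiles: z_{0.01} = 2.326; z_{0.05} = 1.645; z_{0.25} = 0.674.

For two independent groups with equal n: n = 2·((z_{α} + z_β) / d)².
z_{α} + z_β = 2.326 + 0.674 = 3.000.
n = 2 × (3.000 / 0.48)² = 2 × 6.250² = 2 × 39.06 = 78.1.
Round up to the next whole participant.

n = 79 per group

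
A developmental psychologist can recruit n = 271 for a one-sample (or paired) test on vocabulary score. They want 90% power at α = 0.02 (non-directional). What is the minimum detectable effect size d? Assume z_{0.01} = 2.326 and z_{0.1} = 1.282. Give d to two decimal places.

For a single sample (or paired design) of n = 271: d_min = (z_{α/2} + z_β)/√n.
z-sum = 2.326 + 1.282 = 3.608.
d_min = 3.608 / √271 = 3.608 / 16.462 = 0.219.

d_min ≈ 0.22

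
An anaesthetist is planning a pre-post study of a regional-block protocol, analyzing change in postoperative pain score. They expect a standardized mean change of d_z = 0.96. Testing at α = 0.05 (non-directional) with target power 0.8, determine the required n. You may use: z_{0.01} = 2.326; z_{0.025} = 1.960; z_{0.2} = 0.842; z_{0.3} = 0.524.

n = 9 pairs

For a paired (one-sample on differences) test: n = ((z_{α/2} + z_β) / d)².
z_{α/2} + z_β = 1.960 + 0.842 = 2.802.
n = (2.802 / 0.96)² = 2.919² = 8.52.
Round up.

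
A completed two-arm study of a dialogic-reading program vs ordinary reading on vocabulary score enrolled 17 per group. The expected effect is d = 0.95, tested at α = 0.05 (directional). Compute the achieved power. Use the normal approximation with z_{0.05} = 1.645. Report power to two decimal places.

For two equal groups, power = Φ(d·√(n/2) − z_{α}).
d·√(n/2) = 0.95 × √(17/2) = 0.95 × 2.915 = 2.770.
z_β = 2.770 − 1.645 = 1.125.
Power = Φ(1.125) = 0.870.

power ≈ 0.87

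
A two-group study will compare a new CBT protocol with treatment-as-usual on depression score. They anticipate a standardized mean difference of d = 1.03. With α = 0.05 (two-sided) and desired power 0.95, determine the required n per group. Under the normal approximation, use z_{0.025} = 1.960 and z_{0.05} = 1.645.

n = 25 per group

For two independent groups with equal n: n = 2·((z_{α/2} + z_β) / d)².
z_{α/2} + z_β = 1.960 + 1.645 = 3.605.
n = 2 × (3.605 / 1.03)² = 2 × 3.500² = 2 × 12.25 = 24.5.
Round up to the next whole participant.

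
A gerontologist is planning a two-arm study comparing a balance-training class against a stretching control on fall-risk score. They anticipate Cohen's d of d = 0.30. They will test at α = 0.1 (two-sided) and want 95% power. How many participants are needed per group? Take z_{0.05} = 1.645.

For two independent groups with equal n: n = 2·((z_{α/2} + z_β) / d)².
z_{α/2} + z_β = 1.645 + 1.645 = 3.290.
n = 2 × (3.290 / 0.30)² = 2 × 10.967² = 2 × 120.27 = 240.5.
Round up to the next whole participant.

n = 241 per group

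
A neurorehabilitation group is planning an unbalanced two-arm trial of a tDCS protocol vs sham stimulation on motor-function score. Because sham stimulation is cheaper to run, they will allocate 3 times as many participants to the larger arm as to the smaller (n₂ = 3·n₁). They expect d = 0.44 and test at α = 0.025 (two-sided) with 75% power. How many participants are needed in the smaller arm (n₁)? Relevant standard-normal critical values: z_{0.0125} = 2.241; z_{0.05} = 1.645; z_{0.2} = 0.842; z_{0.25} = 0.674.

n₁ = 59

With allocation ratio k = n₂/n₁ = 3, Var(x̄₁−x̄₂) = σ²(1/n₁ + 1/(k·n₁)) = σ²·(k+1)/(k·n₁).
So n₁ = (1 + 1/k)·((z_{α/2} + z_β)/d)² = 1.333 × (2.915/0.44)².
n₁ = 1.333 × 43.89 = 58.5.
Round up: n₁ = 59, giving n₂ = 3 × 59 = 177.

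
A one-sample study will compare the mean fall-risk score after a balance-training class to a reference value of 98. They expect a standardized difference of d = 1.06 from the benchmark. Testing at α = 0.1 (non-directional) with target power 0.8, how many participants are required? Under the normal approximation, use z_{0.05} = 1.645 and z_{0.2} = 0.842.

n = 6

For a one-sample test: n = ((z_{α/2} + z_β) / d)².
z_{α/2} + z_β = 1.645 + 0.842 = 2.487.
n = (2.487 / 1.06)² = 2.346² = 5.50.
Round up.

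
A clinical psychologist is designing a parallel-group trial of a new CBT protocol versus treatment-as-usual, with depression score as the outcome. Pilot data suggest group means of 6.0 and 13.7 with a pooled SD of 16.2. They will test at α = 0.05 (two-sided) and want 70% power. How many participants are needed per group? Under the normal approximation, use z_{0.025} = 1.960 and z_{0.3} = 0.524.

Cohen's d = |M₁ − M₂| / SD_pooled = |6.0 − 13.7| / 16.2 = 7.7 / 16.2 = 0.475.
For two independent groups with equal n: n = 2·((z_{α/2} + z_β) / d)².
z_{α/2} + z_β = 1.960 + 0.524 = 2.484.
n = 2 × (2.484 / 0.475)² = 2 × 5.229² = 2 × 27.35 = 54.7.
Round up to the next whole participant.

n = 55 per group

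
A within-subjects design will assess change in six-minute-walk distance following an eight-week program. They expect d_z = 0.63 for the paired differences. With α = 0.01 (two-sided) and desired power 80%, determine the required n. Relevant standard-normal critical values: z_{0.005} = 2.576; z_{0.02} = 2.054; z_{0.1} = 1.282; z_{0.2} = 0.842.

n = 30 pairs

For a paired (one-sample on differences) test: n = ((z_{α/2} + z_β) / d)².
z_{α/2} + z_β = 2.576 + 0.842 = 3.418.
n = (3.418 / 0.63)² = 5.425² = 29.43.
Round up.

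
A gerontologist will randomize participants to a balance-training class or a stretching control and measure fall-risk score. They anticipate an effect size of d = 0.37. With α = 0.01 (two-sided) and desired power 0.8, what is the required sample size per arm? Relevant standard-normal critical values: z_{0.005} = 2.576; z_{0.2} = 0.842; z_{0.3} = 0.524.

For two independent groups with equal n: n = 2·((z_{α/2} + z_β) / d)².
z_{α/2} + z_β = 2.576 + 0.842 = 3.418.
n = 2 × (3.418 / 0.37)² = 2 × 9.238² = 2 × 85.34 = 170.7.
Round up to the next whole participant.

n = 171 per group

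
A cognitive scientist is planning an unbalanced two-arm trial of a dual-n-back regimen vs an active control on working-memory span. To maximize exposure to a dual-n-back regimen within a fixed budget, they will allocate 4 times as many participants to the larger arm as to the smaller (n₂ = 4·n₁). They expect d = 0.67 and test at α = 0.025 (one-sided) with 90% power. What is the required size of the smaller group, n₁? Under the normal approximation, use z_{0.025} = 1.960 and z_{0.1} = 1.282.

With allocation ratio k = n₂/n₁ = 4, Var(x̄₁−x̄₂) = σ²(1/n₁ + 1/(k·n₁)) = σ²·(k+1)/(k·n₁).
So n₁ = (1 + 1/k)·((z_{α} + z_β)/d)² = 1.250 × (3.242/0.67)².
n₁ = 1.250 × 23.41 = 29.3.
Round up: n₁ = 30, giving n₂ = 4 × 30 = 120.

n₁ = 30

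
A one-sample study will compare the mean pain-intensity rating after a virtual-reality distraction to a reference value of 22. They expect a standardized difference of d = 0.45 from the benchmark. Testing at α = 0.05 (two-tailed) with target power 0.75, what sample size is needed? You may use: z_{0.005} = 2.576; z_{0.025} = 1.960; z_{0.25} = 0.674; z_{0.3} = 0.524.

For a one-sample test: n = ((z_{α/2} + z_β) / d)².
z_{α/2} + z_β = 1.960 + 0.674 = 2.634.
n = (2.634 / 0.45)² = 5.853² = 34.26.
Round up.

n = 35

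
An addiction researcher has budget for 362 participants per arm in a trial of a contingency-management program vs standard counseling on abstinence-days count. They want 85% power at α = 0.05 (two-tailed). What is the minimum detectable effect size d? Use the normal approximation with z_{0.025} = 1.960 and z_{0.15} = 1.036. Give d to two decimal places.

For two independent groups of n = 362 each: d_min = (z_{α/2} + z_β)·√(2/n).
z-sum = 1.960 + 1.036 = 2.996.
d_min = 2.996 × √(2/362) = 2.996 × 0.0743 = 0.223.

d_min ≈ 0.22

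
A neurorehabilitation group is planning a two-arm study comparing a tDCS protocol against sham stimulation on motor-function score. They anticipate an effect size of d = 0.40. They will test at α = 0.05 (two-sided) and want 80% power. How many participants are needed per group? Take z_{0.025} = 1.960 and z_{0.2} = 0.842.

n = 99 per group

For two independent groups with equal n: n = 2·((z_{α/2} + z_β) / d)².
z_{α/2} + z_β = 1.960 + 0.842 = 2.802.
n = 2 × (2.802 / 0.40)² = 2 × 7.005² = 2 × 49.07 = 98.1.
Round up to the next whole participant.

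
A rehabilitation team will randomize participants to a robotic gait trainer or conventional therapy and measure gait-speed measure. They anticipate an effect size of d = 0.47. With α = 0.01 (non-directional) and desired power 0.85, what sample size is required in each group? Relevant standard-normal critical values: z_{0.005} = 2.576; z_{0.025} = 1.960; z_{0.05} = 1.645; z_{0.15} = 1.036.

For two independent groups with equal n: n = 2·((z_{α/2} + z_β) / d)².
z_{α/2} + z_β = 2.576 + 1.036 = 3.612.
n = 2 × (3.612 / 0.47)² = 2 × 7.685² = 2 × 59.06 = 118.1.
Round up to the next whole participant.

n = 119 per group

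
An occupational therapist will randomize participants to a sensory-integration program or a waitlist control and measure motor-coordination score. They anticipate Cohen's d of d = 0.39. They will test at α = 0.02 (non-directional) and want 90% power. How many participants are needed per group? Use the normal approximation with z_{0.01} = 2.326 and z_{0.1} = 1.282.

For two independent groups with equal n: n = 2·((z_{α/2} + z_β) / d)².
z_{α/2} + z_β = 2.326 + 1.282 = 3.608.
n = 2 × (3.608 / 0.39)² = 2 × 9.251² = 2 × 85.59 = 171.2.
Round up to the next whole participant.

n = 172 per group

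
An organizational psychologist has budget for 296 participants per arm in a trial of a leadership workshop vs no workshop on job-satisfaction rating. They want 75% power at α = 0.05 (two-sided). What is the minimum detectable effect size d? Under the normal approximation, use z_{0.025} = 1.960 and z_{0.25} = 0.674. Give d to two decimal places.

d_min ≈ 0.22

For two independent groups of n = 296 each: d_min = (z_{α/2} + z_β)·√(2/n).
z-sum = 1.960 + 0.674 = 2.634.
d_min = 2.634 × √(2/296) = 2.634 × 0.0822 = 0.217.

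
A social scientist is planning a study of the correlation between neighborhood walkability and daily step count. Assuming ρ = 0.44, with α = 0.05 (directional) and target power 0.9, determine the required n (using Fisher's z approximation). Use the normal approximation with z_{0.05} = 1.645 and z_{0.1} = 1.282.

n = 42

Fisher's z: C = ½·ln((1+r)/(1−r)) = ½·ln(2.5714) = 0.4722.
n = ((z_{α} + z_β)/C)² + 3.
(1.645 + 1.282) / 0.4722 = 2.927 / 0.4722 = 6.199.
n = 6.199² + 3 = 38.42 + 3 = 41.4.
Round up.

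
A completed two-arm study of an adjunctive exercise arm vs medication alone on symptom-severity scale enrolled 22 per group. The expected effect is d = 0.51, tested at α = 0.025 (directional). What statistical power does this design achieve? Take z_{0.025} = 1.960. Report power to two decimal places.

For two equal groups, power = Φ(d·√(n/2) − z_{α}).
d·√(n/2) = 0.51 × √(22/2) = 0.51 × 3.317 = 1.691.
z_β = 1.691 − 1.960 = -0.269.
Power = Φ(-0.269) = 0.394.

power ≈ 0.39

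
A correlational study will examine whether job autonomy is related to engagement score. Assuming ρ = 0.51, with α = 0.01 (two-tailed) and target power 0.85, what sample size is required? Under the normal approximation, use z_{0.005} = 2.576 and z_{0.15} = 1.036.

n = 45

Fisher's z: C = ½·ln((1+r)/(1−r)) = ½·ln(3.0816) = 0.5627.
n = ((z_{α/2} + z_β)/C)² + 3.
(2.576 + 1.036) / 0.5627 = 3.612 / 0.5627 = 6.419.
n = 6.419² + 3 = 41.20 + 3 = 44.2.
Round up.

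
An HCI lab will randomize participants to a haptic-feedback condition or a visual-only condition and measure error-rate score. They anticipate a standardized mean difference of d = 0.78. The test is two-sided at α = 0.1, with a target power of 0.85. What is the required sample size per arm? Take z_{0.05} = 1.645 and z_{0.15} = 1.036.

For two independent groups with equal n: n = 2·((z_{α/2} + z_β) / d)².
z_{α/2} + z_β = 1.645 + 1.036 = 2.681.
n = 2 × (2.681 / 0.78)² = 2 × 3.437² = 2 × 11.81 = 23.6.
Round up to the next whole participant.

n = 24 per group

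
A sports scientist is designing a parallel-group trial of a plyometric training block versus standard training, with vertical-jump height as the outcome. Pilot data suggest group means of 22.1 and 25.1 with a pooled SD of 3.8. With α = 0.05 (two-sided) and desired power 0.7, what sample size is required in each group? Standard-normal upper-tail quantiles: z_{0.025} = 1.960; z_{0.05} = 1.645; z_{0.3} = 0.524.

Cohen's d = |M₁ − M₂| / SD_pooled = |22.1 − 25.1| / 3.8 = 3.0 / 3.8 = 0.789.
For two independent groups with equal n: n = 2·((z_{α/2} + z_β) / d)².
z_{α/2} + z_β = 1.960 + 0.524 = 2.484.
n = 2 × (2.484 / 0.789)² = 2 × 3.148² = 2 × 9.91 = 19.8.
Round up to the next whole participant.

n = 20 per group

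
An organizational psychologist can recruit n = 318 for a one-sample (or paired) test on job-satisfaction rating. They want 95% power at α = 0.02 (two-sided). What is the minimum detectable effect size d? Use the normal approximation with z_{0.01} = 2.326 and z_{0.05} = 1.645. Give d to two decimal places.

For a single sample (or paired design) of n = 318: d_min = (z_{α/2} + z_β)/√n.
z-sum = 2.326 + 1.645 = 3.971.
d_min = 3.971 / √318 = 3.971 / 17.833 = 0.223.

d_min ≈ 0.22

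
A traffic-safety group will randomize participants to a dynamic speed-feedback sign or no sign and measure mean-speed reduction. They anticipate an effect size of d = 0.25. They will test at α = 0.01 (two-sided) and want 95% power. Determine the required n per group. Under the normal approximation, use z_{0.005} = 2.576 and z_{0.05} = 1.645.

For two independent groups with equal n: n = 2·((z_{α/2} + z_β) / d)².
z_{α/2} + z_β = 2.576 + 1.645 = 4.221.
n = 2 × (4.221 / 0.25)² = 2 × 16.884² = 2 × 285.07 = 570.1.
Round up to the next whole participant.

n = 571 per group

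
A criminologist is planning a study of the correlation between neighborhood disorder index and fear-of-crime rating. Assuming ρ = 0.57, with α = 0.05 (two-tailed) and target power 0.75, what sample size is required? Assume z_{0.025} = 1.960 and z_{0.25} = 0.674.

n = 20

Fisher's z: C = ½·ln((1+r)/(1−r)) = ½·ln(3.6512) = 0.6475.
n = ((z_{α/2} + z_β)/C)² + 3.
(1.960 + 0.674) / 0.6475 = 2.634 / 0.6475 = 4.068.
n = 4.068² + 3 = 16.55 + 3 = 19.5.
Round up.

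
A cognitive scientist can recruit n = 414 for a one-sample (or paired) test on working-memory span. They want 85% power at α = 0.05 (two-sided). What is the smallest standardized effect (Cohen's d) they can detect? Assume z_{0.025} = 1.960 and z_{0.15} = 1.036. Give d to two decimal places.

d_min ≈ 0.15

For a single sample (or paired design) of n = 414: d_min = (z_{α/2} + z_β)/√n.
z-sum = 1.960 + 1.036 = 2.996.
d_min = 2.996 / √414 = 2.996 / 20.347 = 0.147.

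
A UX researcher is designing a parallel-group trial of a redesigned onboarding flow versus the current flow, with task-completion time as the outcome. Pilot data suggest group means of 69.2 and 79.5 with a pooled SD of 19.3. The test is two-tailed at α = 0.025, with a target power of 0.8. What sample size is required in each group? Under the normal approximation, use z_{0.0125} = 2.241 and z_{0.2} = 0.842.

n = 67 per group

Cohen's d = |M₁ − M₂| / SD_pooled = |69.2 − 79.5| / 19.3 = 10.3 / 19.3 = 0.534.
For two independent groups with equal n: n = 2·((z_{α/2} + z_β) / d)².
z_{α/2} + z_β = 2.241 + 0.842 = 3.083.
n = 2 × (3.083 / 0.534)² = 2 × 5.773² = 2 × 33.33 = 66.7.
Round up to the next whole participant.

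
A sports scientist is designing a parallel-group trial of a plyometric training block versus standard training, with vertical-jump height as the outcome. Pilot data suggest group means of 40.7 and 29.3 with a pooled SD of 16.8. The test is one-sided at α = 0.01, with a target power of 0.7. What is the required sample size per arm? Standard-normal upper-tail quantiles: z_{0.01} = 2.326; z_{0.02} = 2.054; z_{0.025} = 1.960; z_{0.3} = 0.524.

n = 36 per group

Cohen's d = |M₁ − M₂| / SD_pooled = |40.7 − 29.3| / 16.8 = 11.4 / 16.8 = 0.679.
For two independent groups with equal n: n = 2·((z_{α} + z_β) / d)².
z_{α} + z_β = 2.326 + 0.524 = 2.850.
n = 2 × (2.850 / 0.679)² = 2 × 4.197² = 2 × 17.62 = 35.2.
Round up to the next whole participant.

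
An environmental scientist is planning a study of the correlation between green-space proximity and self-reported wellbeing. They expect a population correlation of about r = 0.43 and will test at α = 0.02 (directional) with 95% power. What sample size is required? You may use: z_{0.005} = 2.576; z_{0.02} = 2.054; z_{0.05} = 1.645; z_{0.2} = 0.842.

n = 68

Fisher's z: C = ½·ln((1+r)/(1−r)) = ½·ln(2.5088) = 0.4599.
n = ((z_{α} + z_β)/C)² + 3.
(2.054 + 1.645) / 0.4599 = 3.699 / 0.4599 = 8.043.
n = 8.043² + 3 = 64.69 + 3 = 67.7.
Round up.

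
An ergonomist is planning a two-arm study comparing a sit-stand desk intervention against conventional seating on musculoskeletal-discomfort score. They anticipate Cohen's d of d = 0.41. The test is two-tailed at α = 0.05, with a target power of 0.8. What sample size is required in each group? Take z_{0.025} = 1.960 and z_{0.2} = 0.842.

For two independent groups with equal n: n = 2·((z_{α/2} + z_β) / d)².
z_{α/2} + z_β = 1.960 + 0.842 = 2.802.
n = 2 × (2.802 / 0.41)² = 2 × 6.834² = 2 × 46.71 = 93.4.
Round up to the next whole participant.

n = 94 per group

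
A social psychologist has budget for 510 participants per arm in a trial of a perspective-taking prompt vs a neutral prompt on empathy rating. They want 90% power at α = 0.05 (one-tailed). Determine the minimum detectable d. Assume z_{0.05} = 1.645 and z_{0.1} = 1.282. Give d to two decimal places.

d_min ≈ 0.18

For two independent groups of n = 510 each: d_min = (z_{α} + z_β)·√(2/n).
z-sum = 1.645 + 1.282 = 2.927.
d_min = 2.927 × √(2/510) = 2.927 × 0.0626 = 0.183.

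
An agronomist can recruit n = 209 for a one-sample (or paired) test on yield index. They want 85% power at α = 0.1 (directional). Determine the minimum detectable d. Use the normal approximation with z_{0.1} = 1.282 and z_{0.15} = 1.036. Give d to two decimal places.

d_min ≈ 0.16

For a single sample (or paired design) of n = 209: d_min = (z_{α} + z_β)/√n.
z-sum = 1.282 + 1.036 = 2.318.
d_min = 2.318 / √209 = 2.318 / 14.457 = 0.160.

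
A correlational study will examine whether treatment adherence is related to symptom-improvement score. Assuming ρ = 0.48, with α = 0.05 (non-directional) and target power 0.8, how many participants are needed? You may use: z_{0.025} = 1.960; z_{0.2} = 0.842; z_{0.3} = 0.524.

Fisher's z: C = ½·ln((1+r)/(1−r)) = ½·ln(2.8462) = 0.5230.
n = ((z_{α/2} + z_β)/C)² + 3.
(1.960 + 0.842) / 0.5230 = 2.802 / 0.5230 = 5.358.
n = 5.358² + 3 = 28.70 + 3 = 31.7.
Round up.

n = 32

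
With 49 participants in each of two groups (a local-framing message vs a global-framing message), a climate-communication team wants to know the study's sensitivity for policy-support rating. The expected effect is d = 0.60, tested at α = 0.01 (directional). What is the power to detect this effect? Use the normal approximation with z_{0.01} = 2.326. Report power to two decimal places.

For two equal groups, power = Φ(d·√(n/2) − z_{α}).
d·√(n/2) = 0.60 × √(49/2) = 0.60 × 4.950 = 2.970.
z_β = 2.970 − 2.326 = 0.644.
Power = Φ(0.644) = 0.740.

power ≈ 0.74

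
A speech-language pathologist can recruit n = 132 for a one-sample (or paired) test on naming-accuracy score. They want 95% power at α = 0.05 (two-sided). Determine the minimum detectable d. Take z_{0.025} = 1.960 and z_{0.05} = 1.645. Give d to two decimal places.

For a single sample (or paired design) of n = 132: d_min = (z_{α/2} + z_β)/√n.
z-sum = 1.960 + 1.645 = 3.605.
d_min = 3.605 / √132 = 3.605 / 11.489 = 0.314.

d_min ≈ 0.31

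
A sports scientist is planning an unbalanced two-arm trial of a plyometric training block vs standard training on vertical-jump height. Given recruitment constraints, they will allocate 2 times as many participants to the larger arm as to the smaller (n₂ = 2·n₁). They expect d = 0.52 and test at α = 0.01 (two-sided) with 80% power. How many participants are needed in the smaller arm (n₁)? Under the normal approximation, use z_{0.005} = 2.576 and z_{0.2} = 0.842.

With allocation ratio k = n₂/n₁ = 2, Var(x̄₁−x̄₂) = σ²(1/n₁ + 1/(k·n₁)) = σ²·(k+1)/(k·n₁).
So n₁ = (1 + 1/k)·((z_{α/2} + z_β)/d)² = 1.500 × (3.418/0.52)².
n₁ = 1.500 × 43.21 = 64.8.
Round up: n₁ = 65, giving n₂ = 2 × 65 = 130.

n₁ = 65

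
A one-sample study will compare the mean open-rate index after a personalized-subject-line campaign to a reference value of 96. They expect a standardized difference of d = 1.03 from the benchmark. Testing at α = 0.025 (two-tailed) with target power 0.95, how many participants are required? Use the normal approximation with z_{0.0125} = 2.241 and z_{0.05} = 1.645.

n = 15

For a one-sample test: n = ((z_{α/2} + z_β) / d)².
z_{α/2} + z_β = 2.241 + 1.645 = 3.886.
n = (3.886 / 1.03)² = 3.773² = 14.23.
Round up.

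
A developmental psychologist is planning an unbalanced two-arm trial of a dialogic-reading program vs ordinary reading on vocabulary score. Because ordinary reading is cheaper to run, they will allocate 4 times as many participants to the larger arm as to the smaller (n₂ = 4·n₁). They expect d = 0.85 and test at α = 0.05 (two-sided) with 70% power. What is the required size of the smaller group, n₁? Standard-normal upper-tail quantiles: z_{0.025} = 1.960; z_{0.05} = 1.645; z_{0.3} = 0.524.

n₁ = 11

With allocation ratio k = n₂/n₁ = 4, Var(x̄₁−x̄₂) = σ²(1/n₁ + 1/(k·n₁)) = σ²·(k+1)/(k·n₁).
So n₁ = (1 + 1/k)·((z_{α/2} + z_β)/d)² = 1.250 × (2.484/0.85)².
n₁ = 1.250 × 8.54 = 10.7.
Round up: n₁ = 11, giving n₂ = 4 × 11 = 44.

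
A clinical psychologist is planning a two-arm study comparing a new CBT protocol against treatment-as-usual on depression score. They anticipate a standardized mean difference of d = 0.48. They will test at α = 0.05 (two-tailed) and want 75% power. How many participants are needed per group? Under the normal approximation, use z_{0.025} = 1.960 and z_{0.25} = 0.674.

n = 61 per group

For two independent groups with equal n: n = 2·((z_{α/2} + z_β) / d)².
z_{α/2} + z_β = 1.960 + 0.674 = 2.634.
n = 2 × (2.634 / 0.48)² = 2 × 5.487² = 2 × 30.11 = 60.2.
Round up to the next whole participant.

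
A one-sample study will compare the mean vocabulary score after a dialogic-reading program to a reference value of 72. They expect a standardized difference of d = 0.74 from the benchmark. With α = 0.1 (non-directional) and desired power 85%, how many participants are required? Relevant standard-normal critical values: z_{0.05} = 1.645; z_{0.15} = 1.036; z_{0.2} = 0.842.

n = 14

For a one-sample test: n = ((z_{α/2} + z_β) / d)².
z_{α/2} + z_β = 1.645 + 1.036 = 2.681.
n = (2.681 / 0.74)² = 3.623² = 13.13.
Round up.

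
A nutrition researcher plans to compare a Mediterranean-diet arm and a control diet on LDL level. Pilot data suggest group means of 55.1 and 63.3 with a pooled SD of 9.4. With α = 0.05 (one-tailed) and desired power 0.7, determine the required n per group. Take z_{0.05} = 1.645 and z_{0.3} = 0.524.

n = 13 per group

Cohen's d = |M₁ − M₂| / SD_pooled = |55.1 − 63.3| / 9.4 = 8.2 / 9.4 = 0.872.
For two independent groups with equal n: n = 2·((z_{α} + z_β) / d)².
z_{α} + z_β = 1.645 + 0.524 = 2.169.
n = 2 × (2.169 / 0.872)² = 2 × 2.487² = 2 × 6.19 = 12.4.
Round up to the next whole participant.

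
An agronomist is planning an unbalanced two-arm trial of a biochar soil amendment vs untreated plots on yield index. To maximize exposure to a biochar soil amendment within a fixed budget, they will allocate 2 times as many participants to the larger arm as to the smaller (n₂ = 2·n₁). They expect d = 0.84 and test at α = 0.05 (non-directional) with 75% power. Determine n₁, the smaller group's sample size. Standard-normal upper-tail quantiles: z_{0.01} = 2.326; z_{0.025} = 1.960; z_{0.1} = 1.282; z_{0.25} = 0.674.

With allocation ratio k = n₂/n₁ = 2, Var(x̄₁−x̄₂) = σ²(1/n₁ + 1/(k·n₁)) = σ²·(k+1)/(k·n₁).
So n₁ = (1 + 1/k)·((z_{α/2} + z_β)/d)² = 1.500 × (2.634/0.84)².
n₁ = 1.500 × 9.83 = 14.7.
Round up: n₁ = 15, giving n₂ = 2 × 15 = 30.

n₁ = 15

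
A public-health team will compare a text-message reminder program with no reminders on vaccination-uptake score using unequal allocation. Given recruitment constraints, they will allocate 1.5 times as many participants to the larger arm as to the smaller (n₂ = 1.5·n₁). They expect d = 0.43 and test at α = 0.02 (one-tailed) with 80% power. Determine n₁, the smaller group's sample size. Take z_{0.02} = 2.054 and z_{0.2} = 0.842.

n₁ = 76

With allocation ratio k = n₂/n₁ = 1.5, Var(x̄₁−x̄₂) = σ²(1/n₁ + 1/(k·n₁)) = σ²·(k+1)/(k·n₁).
So n₁ = (1 + 1/k)·((z_{α} + z_β)/d)² = 1.667 × (2.896/0.43)².
n₁ = 1.667 × 45.36 = 75.6.
Round up: n₁ = 76, giving n₂ = 1.5 × 76 = 114.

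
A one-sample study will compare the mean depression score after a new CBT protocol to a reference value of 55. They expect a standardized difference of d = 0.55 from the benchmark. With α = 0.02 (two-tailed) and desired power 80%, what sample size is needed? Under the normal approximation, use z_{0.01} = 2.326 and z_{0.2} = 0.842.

For a one-sample test: n = ((z_{α/2} + z_β) / d)².
z_{α/2} + z_β = 2.326 + 0.842 = 3.168.
n = (3.168 / 0.55)² = 5.760² = 33.18.
Round up.

n = 34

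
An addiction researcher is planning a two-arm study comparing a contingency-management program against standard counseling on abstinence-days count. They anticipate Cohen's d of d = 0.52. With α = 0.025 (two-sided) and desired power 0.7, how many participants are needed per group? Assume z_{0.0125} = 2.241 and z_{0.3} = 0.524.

n = 57 per group

For two independent groups with equal n: n = 2·((z_{α/2} + z_β) / d)².
z_{α/2} + z_β = 2.241 + 0.524 = 2.765.
n = 2 × (2.765 / 0.52)² = 2 × 5.317² = 2 × 28.27 = 56.5.
Round up to the next whole participant.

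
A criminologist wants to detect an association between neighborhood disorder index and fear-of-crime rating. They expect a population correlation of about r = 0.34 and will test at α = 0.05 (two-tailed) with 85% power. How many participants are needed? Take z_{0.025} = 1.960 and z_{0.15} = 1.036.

n = 75

Fisher's z: C = ½·ln((1+r)/(1−r)) = ½·ln(2.0303) = 0.3541.
n = ((z_{α/2} + z_β)/C)² + 3.
(1.960 + 1.036) / 0.3541 = 2.996 / 0.3541 = 8.461.
n = 8.461² + 3 = 71.59 + 3 = 74.6.
Round up.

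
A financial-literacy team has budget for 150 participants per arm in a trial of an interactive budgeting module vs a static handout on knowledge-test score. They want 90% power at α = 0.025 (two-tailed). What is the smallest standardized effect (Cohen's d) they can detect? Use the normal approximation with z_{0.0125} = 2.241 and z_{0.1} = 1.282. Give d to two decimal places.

d_min ≈ 0.41

For two independent groups of n = 150 each: d_min = (z_{α/2} + z_β)·√(2/n).
z-sum = 2.241 + 1.282 = 3.523.
d_min = 3.523 × √(2/150) = 3.523 × 0.1155 = 0.407.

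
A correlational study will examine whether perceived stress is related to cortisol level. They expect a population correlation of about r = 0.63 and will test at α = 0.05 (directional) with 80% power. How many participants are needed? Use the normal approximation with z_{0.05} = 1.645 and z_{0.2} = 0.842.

n = 15

Fisher's z: C = ½·ln((1+r)/(1−r)) = ½·ln(4.4054) = 0.7414.
n = ((z_{α} + z_β)/C)² + 3.
(1.645 + 0.842) / 0.7414 = 2.487 / 0.7414 = 3.354.
n = 3.354² + 3 = 11.25 + 3 = 14.3.
Round up.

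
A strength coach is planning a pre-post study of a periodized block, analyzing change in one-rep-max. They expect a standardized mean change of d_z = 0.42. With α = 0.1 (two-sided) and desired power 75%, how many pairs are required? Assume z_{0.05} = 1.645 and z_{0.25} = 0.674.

For a paired (one-sample on differences) test: n = ((z_{α/2} + z_β) / d)².
z_{α/2} + z_β = 1.645 + 0.674 = 2.319.
n = (2.319 / 0.42)² = 5.521² = 30.49.
Round up.

n = 31 pairs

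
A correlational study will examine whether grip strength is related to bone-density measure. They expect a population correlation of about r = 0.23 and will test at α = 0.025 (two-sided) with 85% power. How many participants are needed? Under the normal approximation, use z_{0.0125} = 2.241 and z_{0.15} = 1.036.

n = 199

Fisher's z: C = ½·ln((1+r)/(1−r)) = ½·ln(1.5974) = 0.2342.
n = ((z_{α/2} + z_β)/C)² + 3.
(2.241 + 1.036) / 0.2342 = 3.277 / 0.2342 = 13.992.
n = 13.992² + 3 = 195.78 + 3 = 198.8.
Round up.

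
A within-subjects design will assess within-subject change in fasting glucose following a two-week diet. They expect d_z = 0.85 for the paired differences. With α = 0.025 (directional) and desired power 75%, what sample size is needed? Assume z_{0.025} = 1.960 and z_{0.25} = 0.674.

n = 10 pairs

For a paired (one-sample on differences) test: n = ((z_{α} + z_β) / d)².
z_{α} + z_β = 1.960 + 0.674 = 2.634.
n = (2.634 / 0.85)² = 3.099² = 9.60.
Round up.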